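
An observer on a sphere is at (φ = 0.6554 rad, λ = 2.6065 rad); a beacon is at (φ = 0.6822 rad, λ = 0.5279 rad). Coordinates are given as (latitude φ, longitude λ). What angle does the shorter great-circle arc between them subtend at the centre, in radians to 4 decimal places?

1.4856 rad

In radians: φ₁ = 0.6554, φ₂ = 0.6822, Δλ = -119.095° = -2.0786 rad.
Haversine: a = sin²(Δφ/2) + cos φ₁ cos φ₂ sin²(Δλ/2) = 0.0002 + (0.7928)(0.7762)(0.7431) = 0.45748.
Central angle c = 2·arcsin(√a) = 1.48564 rad.
So the angular separation is 1.4856 rad.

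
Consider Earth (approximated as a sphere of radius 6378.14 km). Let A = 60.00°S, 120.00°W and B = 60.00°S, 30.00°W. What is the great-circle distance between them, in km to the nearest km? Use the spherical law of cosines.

Let φ₁ = -1.0472 rad, φ₂ = -1.0472 rad, and Δλ = 1.5708 rad.
cos c = sin φ₁ sin φ₂ + cos φ₁ cos φ₂ cos Δλ = (-0.8660)(-0.8660) + (0.5000)(0.5000)(0.0000) = 0.75000,
so c = arccos(0.75000) = 0.72273 rad.
Distance = R·c = 6378.14 × 0.7227 ≈ 4610 km.

4610 km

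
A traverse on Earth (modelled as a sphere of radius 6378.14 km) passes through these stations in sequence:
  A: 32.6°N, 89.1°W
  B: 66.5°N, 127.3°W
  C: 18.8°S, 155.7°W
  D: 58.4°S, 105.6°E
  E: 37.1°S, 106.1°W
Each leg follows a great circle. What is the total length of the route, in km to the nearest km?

Leg A→B: central angle 0.7104 rad, distance 4531.3 km.
Leg B→C: central angle 1.5343 rad, distance 9785.8 km.
Leg C→D: central angle 1.3700 rad, distance 8738.0 km.
Leg D→E: central angle 1.4119 rad, distance 9005.5 km.
Total: 4531.3 + 9785.8 + 8738.0 + 9005.5 ≈ 32061 km.

32061 km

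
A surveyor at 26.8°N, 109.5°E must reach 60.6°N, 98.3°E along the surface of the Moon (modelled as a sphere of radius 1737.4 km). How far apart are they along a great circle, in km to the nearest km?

1051 km

In radians: φ₁ = 0.4677, φ₂ = 1.0577, Δλ = -11.200° = -0.1955 rad.
cos c = sin φ₁ sin φ₂ + cos φ₁ cos φ₂ cos Δλ = (0.4509)(0.8712) + (0.8926)(0.4909)(0.9810) = 0.82264,
so c = arccos(0.82264) = 0.60476 rad.
Distance = R·c = 1737.4 × 0.6048 ≈ 1051 km.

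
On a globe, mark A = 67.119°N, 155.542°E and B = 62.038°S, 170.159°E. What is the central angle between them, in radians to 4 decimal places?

2.2618 rad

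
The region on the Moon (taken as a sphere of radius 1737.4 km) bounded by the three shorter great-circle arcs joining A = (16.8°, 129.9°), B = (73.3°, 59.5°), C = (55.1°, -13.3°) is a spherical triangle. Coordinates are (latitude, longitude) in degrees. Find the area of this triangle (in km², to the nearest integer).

169810 km²

Side lengths (central angles): a = 0.5842, b = 1.7737, c = 1.1927 rad; semiperimeter s = 1.7753.
By l'Huilier's theorem, tan(E/4) = √[tan(s/2) tan((s−a)/2) tan((s−b)/2) tan((s−c)/2)], giving spherical excess E = 0.0563 rad.
Area = E·R² = 0.0563 × (1737.4)² ≈ 169810 km².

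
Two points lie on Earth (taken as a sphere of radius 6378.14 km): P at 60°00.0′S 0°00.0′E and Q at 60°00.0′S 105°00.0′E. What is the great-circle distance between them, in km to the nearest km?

5203 km

Let φ₁ = -1.0472 rad, φ₂ = -1.0472 rad, and Δλ = 1.8326 rad.
cos c = sin φ₁ sin φ₂ + cos φ₁ cos φ₂ cos Δλ = (-0.8660)(-0.8660) + (0.5000)(0.5000)(-0.2588) = 0.68530,
so c = arccos(0.68530) = 0.81579 rad.
Distance = R·c = 6378.14 × 0.8158 ≈ 5203 km.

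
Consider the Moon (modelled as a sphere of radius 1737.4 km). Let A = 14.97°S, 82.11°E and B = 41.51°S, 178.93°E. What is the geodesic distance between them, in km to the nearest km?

2581 km

With latitudes φ₁ = -14.970°, φ₂ = -41.510° and longitude difference Δλ = 96.820°:
Haversine: a = sin²(Δφ/2) + cos φ₁ cos φ₂ sin²(Δλ/2) = 0.0527 + (0.9661)(0.7488)(0.5594) = 0.45735.
Central angle c = 2·arcsin(√a) = 1.48540 rad.
Distance = R·c = 1737.4 × 1.4854 ≈ 2581 km.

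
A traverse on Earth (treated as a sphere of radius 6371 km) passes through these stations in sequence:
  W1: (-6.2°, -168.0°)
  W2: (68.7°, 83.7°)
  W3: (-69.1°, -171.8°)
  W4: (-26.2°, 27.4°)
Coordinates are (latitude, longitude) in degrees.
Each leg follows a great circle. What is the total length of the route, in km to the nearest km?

Leg W1→W2: central angle 1.7865 rad, distance 11381.6 km.
Leg W2→W3: central angle 2.6971 rad, distance 17183.3 km.
Leg W3→W4: central angle 1.4604 rad, distance 9304.2 km.
Total: 11381.6 + 17183.3 + 9304.2 ≈ 37869 km.

37869 km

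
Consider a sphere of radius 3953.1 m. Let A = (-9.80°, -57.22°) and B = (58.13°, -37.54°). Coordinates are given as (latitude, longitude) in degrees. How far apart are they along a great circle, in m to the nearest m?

In radians: φ₁ = -0.1710, φ₂ = 1.0146, Δλ = 19.680° = 0.3435 rad.
cos c = sin φ₁ sin φ₂ + cos φ₁ cos φ₂ cos Δλ = (-0.1702)(0.8492) + (0.9854)(0.5280)(0.9416) = 0.34535,
so c = arccos(0.34535) = 1.21819 rad.
Distance = R·c = 3953.1 × 1.2182 ≈ 4816 m.

4816 m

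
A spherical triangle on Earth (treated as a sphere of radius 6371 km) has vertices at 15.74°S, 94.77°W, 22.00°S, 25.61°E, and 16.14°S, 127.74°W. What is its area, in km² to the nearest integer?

Side lengths (central angles): a = 2.3349, b = 0.5528, c = 1.9281 rad; semiperimeter s = 2.4079.
By l'Huilier's theorem, tan(E/4) = √[tan(s/2) tan((s−a)/2) tan((s−b)/2) tan((s−c)/2)], giving spherical excess E = 0.6970 rad.
Area = E·R² = 0.6970 × (6371)² ≈ 28292441 km².

28292441 km²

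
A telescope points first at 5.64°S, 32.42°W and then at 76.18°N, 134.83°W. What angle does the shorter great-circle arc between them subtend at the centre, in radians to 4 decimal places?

1.7178 rad

Let φ₁ = -0.0984 rad, φ₂ = 1.3296 rad, and Δλ = -1.7874 rad.
Haversine: a = sin²(Δφ/2) + cos φ₁ cos φ₂ sin²(Δλ/2) = 0.4289 + (0.9952)(0.2389)(0.6075) = 0.57326.
Central angle c = 2·arcsin(√a) = 1.71784 rad.
So the angular separation is 1.7178 rad.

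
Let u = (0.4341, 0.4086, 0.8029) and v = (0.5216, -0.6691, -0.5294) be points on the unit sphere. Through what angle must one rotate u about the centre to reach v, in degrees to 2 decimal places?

118.16°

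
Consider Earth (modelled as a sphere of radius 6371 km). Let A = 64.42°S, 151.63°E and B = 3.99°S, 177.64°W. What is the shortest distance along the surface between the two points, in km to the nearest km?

7154 km

Let φ₁ = -1.1243 rad, φ₂ = -0.0696 rad, and Δλ = 0.5363 rad.
cos c = sin φ₁ sin φ₂ + cos φ₁ cos φ₂ cos Δλ = (-0.9020)(-0.0696) + (0.4318)(0.9976)(0.8596) = 0.43301,
so c = arccos(0.43301) = 1.12297 rad.
Distance = R·c = 6371 × 1.1230 ≈ 7154 km.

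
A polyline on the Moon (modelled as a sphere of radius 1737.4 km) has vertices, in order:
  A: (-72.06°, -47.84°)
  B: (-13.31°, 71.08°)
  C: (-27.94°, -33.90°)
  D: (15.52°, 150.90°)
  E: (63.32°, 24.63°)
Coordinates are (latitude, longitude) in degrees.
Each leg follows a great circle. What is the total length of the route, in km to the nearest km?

13345 km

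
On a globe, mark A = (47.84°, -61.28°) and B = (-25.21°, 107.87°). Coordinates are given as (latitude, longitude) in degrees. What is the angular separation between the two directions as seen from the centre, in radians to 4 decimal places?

Let φ₁ = 0.8350 rad, φ₂ = -0.4400 rad, and Δλ = 2.9522 rad.
Haversine: a = sin²(Δφ/2) + cos φ₁ cos φ₂ sin²(Δλ/2) = 0.3542 + (0.6712)(0.9048)(0.9911) = 0.95608.
Central angle c = 2·arcsin(√a) = 2.71930 rad.
So the angular separation is 2.7193 rad.

2.7193 rad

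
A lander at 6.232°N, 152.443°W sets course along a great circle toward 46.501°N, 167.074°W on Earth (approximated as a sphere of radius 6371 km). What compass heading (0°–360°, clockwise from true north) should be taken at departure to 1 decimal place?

Δλ = -14.631° = -0.2554 rad.
y = sin Δλ · cos φ₂ = (-0.2526)(0.6883) = -0.1739
x = cos φ₁ sin φ₂ − sin φ₁ cos φ₂ cos Δλ = (0.9941)(0.7254) − (0.1086)(0.6883)(0.9676) = 0.6488
θ = atan2(y, x) = -15.00°; adding 360° gives 345.0°.

345.0°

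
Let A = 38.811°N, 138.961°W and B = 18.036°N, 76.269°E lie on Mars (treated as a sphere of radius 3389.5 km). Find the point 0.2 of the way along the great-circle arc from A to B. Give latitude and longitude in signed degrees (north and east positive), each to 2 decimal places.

55.01°, -163.02°

Central angle δ = 1.9945 rad. Interpolating on the sphere with fraction f = 0.2:
P = [sin((1−f)δ)·A + sin(fδ)·B] / sin δ = 1.0967·A + 0.4261·B in Cartesian coordinates,
giving P = (-0.5484, -0.1675, 0.8193), i.e. latitude 55.01°, longitude -163.02°.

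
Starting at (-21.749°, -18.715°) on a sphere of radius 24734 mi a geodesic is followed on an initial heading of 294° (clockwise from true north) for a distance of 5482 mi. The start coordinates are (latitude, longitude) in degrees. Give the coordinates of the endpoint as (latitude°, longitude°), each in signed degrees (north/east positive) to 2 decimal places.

Angular distance δ = d/R = 5482/24734 = 0.22164 rad; initial bearing θ = 5.1313 rad.
sin φ₂ = sin φ₁ cos δ + cos φ₁ sin δ cos θ = (-0.3705)(0.9755) + (0.9288)(0.2198)(0.4067) = -0.2784, so φ₂ = -16.17°.
Δλ = atan2(sin θ sin δ cos φ₁, cos δ − sin φ₁ sin φ₂) = atan2(-0.1865, 0.8724) = -12.069°.
λ₂ = -18.715° − 12.069° = -30.78°.

-16.17°, -30.78°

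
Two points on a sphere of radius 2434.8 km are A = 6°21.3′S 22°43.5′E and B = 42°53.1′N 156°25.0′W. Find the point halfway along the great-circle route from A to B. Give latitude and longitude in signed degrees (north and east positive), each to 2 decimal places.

65.35°, 20.32°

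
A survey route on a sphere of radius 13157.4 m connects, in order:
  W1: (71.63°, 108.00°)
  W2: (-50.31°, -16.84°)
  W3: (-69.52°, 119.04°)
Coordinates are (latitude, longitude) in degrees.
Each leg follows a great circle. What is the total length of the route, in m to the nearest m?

Leg W1→W2: central angle 2.5779 rad, distance 33918.2 m.
Leg W2→W3: central angle 0.9758 rad, distance 12839.6 m.
Total: 33918.2 + 12839.6 ≈ 46758 m.

46758 m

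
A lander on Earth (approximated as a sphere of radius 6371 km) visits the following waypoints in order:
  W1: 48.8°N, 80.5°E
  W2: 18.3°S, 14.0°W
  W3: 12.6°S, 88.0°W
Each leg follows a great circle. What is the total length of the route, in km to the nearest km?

Leg W1→W2: central angle 1.8601 rad, distance 11850.9 km.
Leg W2→W3: central angle 1.2410 rad, distance 7906.1 km.
Total: 11850.9 + 7906.1 ≈ 19757 km.

19757 km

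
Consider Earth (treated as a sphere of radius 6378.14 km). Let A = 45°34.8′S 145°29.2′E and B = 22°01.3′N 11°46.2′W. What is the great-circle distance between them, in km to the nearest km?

Let φ₁ = -0.7955 rad, φ₂ = 0.3844 rad, and Δλ = -2.7446 rad.
Haversine: a = sin²(Δφ/2) + cos φ₁ cos φ₂ sin²(Δλ/2) = 0.3095 + (0.6999)(0.9270)(0.9611) = 0.93310.
Central angle c = 2·arcsin(√a) = 2.61835 rad.
Distance = R·c = 6378.14 × 2.6183 ≈ 16700 km.

16700 km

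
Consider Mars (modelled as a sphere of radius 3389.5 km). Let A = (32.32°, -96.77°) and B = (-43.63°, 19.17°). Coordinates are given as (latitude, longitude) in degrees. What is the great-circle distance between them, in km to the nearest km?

7663 km

In radians: φ₁ = 0.5641, φ₂ = -0.7615, Δλ = 115.940° = 2.0235 rad.
cos c = sin φ₁ sin φ₂ + cos φ₁ cos φ₂ cos Δλ = (0.5346)(-0.6900) + (0.8451)(0.7238)(-0.4374) = -0.63647,
so c = arccos(-0.63647) = 2.26071 rad.
Distance = R·c = 3389.5 × 2.2607 ≈ 7663 km.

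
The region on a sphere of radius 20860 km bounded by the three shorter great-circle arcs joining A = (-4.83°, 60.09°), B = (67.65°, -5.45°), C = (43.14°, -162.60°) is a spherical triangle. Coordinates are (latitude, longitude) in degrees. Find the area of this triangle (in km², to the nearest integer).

582119088 km²

Side lengths (central angles): a = 1.1845, b = 2.2043, c = 1.4917 rad; semiperimeter s = 2.4403.
By l'Huilier's theorem, tan(E/4) = √[tan(s/2) tan((s−a)/2) tan((s−b)/2) tan((s−c)/2)], giving spherical excess E = 1.3378 rad.
Area = E·R² = 1.3378 × (20860)² ≈ 582119088 km².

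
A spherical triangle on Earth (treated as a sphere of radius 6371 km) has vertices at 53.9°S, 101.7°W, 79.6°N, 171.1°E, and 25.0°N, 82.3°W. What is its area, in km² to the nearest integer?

35440442 km²

Side lengths (central angles): a = 1.1929, b = 1.4079, c = 2.4808 rad; semiperimeter s = 2.5408.
By l'Huilier's theorem, tan(E/4) = √[tan(s/2) tan((s−a)/2) tan((s−b)/2) tan((s−c)/2)], giving spherical excess E = 0.8731 rad.
Area = E·R² = 0.8731 × (6371)² ≈ 35440442 km².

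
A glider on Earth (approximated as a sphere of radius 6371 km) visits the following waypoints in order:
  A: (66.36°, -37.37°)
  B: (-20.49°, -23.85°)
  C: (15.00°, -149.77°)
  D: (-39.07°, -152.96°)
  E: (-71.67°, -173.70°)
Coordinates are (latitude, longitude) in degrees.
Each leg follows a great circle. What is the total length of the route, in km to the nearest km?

Leg A→B: central angle 1.5262 rad, distance 9723.7 km.
Leg B→C: central angle 2.2413 rad, distance 14279.6 km.
Leg C→D: central angle 0.9451 rad, distance 6021.4 km.
Leg D→E: central angle 0.5977 rad, distance 3808.0 km.
Total: 9723.7 + 14279.6 + 6021.4 + 3808.0 ≈ 33833 km.

33833 km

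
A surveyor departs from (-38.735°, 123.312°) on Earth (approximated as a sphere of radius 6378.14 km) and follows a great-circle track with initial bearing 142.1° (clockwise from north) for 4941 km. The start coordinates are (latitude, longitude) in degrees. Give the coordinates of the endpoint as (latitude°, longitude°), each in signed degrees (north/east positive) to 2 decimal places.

Angular distance δ = d/R = 4941/6378.14 = 0.77468 rad; initial bearing θ = 2.4801 rad.
sin φ₂ = sin φ₁ cos δ + cos φ₁ sin δ cos θ = (-0.6257)(0.7146) + (0.7800)(0.6995)(-0.7891) = -0.8777, so φ₂ = -61.37°.
Δλ = atan2(sin θ sin δ cos φ₁, cos δ − sin φ₁ sin φ₂) = atan2(0.3352, 0.1654) = 63.729°.
λ₂ = 123.312° + 63.729° = 187.04° → -172.96° after wrapping to (−180°, 180°].

-61.37°, -172.96°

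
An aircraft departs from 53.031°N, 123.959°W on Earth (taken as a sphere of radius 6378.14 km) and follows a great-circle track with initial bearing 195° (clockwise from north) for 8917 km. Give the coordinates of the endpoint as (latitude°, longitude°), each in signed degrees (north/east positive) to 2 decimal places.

Angular distance δ = d/R = 8917/6378.14 = 1.39806 rad; initial bearing θ = 3.4034 rad.
sin φ₂ = sin φ₁ cos δ + cos φ₁ sin δ cos θ = (0.7990)(0.1719) + (0.6014)(0.9851)(-0.9659) = -0.4349, so φ₂ = -25.78°.
Δλ = atan2(sin θ sin δ cos φ₁, cos δ − sin φ₁ sin φ₂) = atan2(-0.1533, 0.5194) = -16.448°.
λ₂ = -123.959° − 16.448° = -140.41°.

-25.78°, -140.41°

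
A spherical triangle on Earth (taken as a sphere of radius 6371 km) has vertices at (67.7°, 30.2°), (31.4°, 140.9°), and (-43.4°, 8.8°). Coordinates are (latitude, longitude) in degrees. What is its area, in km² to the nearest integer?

Side lengths (central angles): a = 2.4555, b = 1.9595, c = 1.1944 rad; semiperimeter s = 2.8047.
By l'Huilier's theorem, tan(E/4) = √[tan(s/2) tan((s−a)/2) tan((s−b)/2) tan((s−c)/2)], giving spherical excess E = 2.4339 rad.
Area = E·R² = 2.4339 × (6371)² ≈ 98791588 km².

98791588 km²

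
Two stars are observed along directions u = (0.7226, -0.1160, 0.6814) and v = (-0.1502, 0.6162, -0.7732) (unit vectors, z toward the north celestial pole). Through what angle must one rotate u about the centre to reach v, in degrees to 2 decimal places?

134.98°

u·v = -0.7069; |u| = 1.0000, |v| = 1.0001.
cos θ = (u·v)/(|u||v|) = -0.7069, so θ = 134.98°.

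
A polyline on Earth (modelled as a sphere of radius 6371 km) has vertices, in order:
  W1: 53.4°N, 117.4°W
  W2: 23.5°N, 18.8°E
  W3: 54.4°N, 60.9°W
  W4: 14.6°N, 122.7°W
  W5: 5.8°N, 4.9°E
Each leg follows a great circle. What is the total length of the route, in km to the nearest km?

38422 km

Leg W1→W2: central angle 1.6454 rad, distance 10482.7 km.
Leg W2→W3: central angle 1.1377 rad, distance 7248.3 km.
Leg W3→W4: central angle 1.0802 rad, distance 6881.9 km.
Leg W4→W5: central angle 2.1675 rad, distance 13809.4 km.
Total: 10482.7 + 7248.3 + 6881.9 + 13809.4 ≈ 38422 km.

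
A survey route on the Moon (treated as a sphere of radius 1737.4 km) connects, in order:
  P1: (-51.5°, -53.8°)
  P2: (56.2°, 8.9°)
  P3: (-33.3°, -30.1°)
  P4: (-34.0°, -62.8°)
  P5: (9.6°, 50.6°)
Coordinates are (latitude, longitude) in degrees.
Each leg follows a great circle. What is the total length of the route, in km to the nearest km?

10816 km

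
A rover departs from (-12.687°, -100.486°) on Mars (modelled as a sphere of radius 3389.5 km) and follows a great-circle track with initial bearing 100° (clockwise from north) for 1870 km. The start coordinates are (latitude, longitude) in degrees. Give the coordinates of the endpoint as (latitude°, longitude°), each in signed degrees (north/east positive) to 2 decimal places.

-16.01°, -68.01°

Angular distance δ = d/R = 1870/3389.5 = 0.55170 rad; initial bearing θ = 1.7453 rad.
sin φ₂ = sin φ₁ cos δ + cos φ₁ sin δ cos θ = (-0.2196)(0.8516) + (0.9756)(0.5241)(-0.1736) = -0.2758, so φ₂ = -16.01°.
Δλ = atan2(sin θ sin δ cos φ₁, cos δ − sin φ₁ sin φ₂) = atan2(0.5036, 0.7911) = 32.480°.
λ₂ = -100.486° + 32.480° = -68.01°.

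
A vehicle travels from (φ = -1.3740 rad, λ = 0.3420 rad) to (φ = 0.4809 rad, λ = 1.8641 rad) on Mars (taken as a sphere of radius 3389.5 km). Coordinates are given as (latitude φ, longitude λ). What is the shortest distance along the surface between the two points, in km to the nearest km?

In radians: φ₁ = -1.3740, φ₂ = 0.4809, Δλ = 87.210° = 1.5221 rad.
Haversine: a = sin²(Δφ/2) + cos φ₁ cos φ₂ sin²(Δλ/2) = 0.6401 + (0.1955)(0.8866)(0.4757) = 0.72261.
Central angle c = 2·arcsin(√a) = 2.03221 rad.
Distance = R·c = 3389.5 × 2.0322 ≈ 6888 km.

6888 km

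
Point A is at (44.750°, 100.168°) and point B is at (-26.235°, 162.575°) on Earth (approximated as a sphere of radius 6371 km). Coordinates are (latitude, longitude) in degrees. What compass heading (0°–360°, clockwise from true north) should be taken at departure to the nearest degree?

With φ₁ = 0.7810, φ₂ = -0.4579, Δλ = 1.0892 rad, the forward-azimuth formula gives
θ = atan2( sin Δλ cos φ₂ , cos φ₁ sin φ₂ − sin φ₁ cos φ₂ cos Δλ ) = atan2(0.7950, -0.6064) = 127.34°.
So the initial bearing is 127°.

127°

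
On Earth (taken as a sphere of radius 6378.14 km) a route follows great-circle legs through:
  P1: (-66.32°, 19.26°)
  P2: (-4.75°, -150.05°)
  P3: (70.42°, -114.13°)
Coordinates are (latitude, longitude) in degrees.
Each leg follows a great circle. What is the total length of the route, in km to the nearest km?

20863 km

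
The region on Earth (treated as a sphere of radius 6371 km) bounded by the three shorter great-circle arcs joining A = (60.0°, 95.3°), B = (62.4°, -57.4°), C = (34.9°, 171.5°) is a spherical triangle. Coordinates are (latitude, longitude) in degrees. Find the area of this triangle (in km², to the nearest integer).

Side lengths (central angles): a = 1.3106, b = 0.9356, c = 0.9744 rad; semiperimeter s = 1.6103.
By l'Huilier's theorem, tan(E/4) = √[tan(s/2) tan((s−a)/2) tan((s−b)/2) tan((s−c)/2)], giving spherical excess E = 0.5354 rad.
Area = E·R² = 0.5354 × (6371)² ≈ 21733464 km².

21733464 km²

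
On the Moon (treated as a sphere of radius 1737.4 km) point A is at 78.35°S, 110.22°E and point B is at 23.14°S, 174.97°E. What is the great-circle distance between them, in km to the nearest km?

In radians: φ₁ = -1.3675, φ₂ = -0.4039, Δλ = 64.750° = 1.1301 rad.
Haversine: a = sin²(Δφ/2) + cos φ₁ cos φ₂ sin²(Δλ/2) = 0.2147 + (0.2019)(0.9195)(0.2867) = 0.26795.
Central angle c = 2·arcsin(√a) = 1.08819 rad.
Distance = R·c = 1737.4 × 1.0882 ≈ 1891 km.

1891 km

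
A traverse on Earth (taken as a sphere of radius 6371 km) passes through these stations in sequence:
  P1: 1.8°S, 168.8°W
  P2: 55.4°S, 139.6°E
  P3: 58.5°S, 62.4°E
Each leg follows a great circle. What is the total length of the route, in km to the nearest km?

11968 km

Leg P1→P2: central angle 1.1827 rad, distance 7535.2 km.
Leg P2→P3: central angle 0.6958 rad, distance 4432.6 km.
Total: 7535.2 + 4432.6 ≈ 11968 km.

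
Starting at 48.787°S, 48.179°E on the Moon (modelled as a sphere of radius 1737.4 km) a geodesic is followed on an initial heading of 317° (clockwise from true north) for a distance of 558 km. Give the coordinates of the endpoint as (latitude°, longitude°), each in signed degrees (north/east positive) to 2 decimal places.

Angular distance δ = d/R = 558/1737.4 = 0.32117 rad; initial bearing θ = 5.5327 rad.
sin φ₂ = sin φ₁ cos δ + cos φ₁ sin δ cos θ = (-0.7523)(0.9489) + (0.6589)(0.3157)(0.7314) = -0.5617, so φ₂ = -34.17°.
Δλ = atan2(sin θ sin δ cos φ₁, cos δ − sin φ₁ sin φ₂) = atan2(-0.1418, 0.5263) = -15.083°.
λ₂ = 48.179° − 15.083° = 33.10°.

-34.17°, 33.10°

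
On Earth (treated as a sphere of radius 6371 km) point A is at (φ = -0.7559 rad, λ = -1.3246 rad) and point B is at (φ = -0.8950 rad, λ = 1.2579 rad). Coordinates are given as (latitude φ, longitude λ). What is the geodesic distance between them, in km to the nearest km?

9053 km

Let φ₁ = -0.7559 rad, φ₂ = -0.8950 rad, and Δλ = 2.5825 rad.
cos c = sin φ₁ sin φ₂ + cos φ₁ cos φ₂ cos Δλ = (-0.6859)(-0.7802) + (0.7277)(0.6255)(-0.8477) = 0.14932,
so c = arccos(0.14932) = 1.42091 rad.
Distance = R·c = 6371 × 1.4209 ≈ 9053 km.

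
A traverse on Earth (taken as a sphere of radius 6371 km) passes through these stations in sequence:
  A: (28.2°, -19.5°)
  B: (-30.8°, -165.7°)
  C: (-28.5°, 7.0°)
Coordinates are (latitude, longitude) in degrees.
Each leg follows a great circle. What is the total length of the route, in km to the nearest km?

30119 km

Leg A→B: central angle 2.6281 rad, distance 16743.5 km.
Leg B→C: central angle 2.0995 rad, distance 13376.0 km.
Total: 16743.5 + 13376.0 ≈ 30119 km.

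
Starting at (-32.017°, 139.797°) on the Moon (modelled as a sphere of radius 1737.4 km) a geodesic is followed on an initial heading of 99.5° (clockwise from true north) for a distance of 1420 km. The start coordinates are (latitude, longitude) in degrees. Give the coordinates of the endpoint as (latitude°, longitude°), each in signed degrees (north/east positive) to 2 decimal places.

-27.70°, -165.87°

Angular distance δ = d/R = 1420/1737.4 = 0.81731 rad; initial bearing θ = 1.7366 rad.
sin φ₂ = sin φ₁ cos δ + cos φ₁ sin δ cos θ = (-0.5302)(0.6842) + (0.8479)(0.7293)(-0.1650) = -0.4648, so φ₂ = -27.70°.
Δλ = atan2(sin θ sin δ cos φ₁, cos δ − sin φ₁ sin φ₂) = atan2(0.6099, 0.4378) = 54.330°.
λ₂ = 139.797° + 54.330° = 194.13° → -165.87° after wrapping to (−180°, 180°].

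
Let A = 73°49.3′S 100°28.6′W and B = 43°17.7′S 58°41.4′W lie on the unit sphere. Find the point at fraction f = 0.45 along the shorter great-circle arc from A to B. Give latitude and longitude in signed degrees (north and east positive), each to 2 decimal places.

-61.50°, -71.64°

The central angle between A and B is δ = 0.6270 rad.
With f = 0.45, the slerp weights are sin((1−f)δ)/sin δ = 0.5762 and sin(fδ)/sin δ = 0.4745.
Weighted sum of the unit vectors: (0.5762)·(-0.0507,-0.2740,-0.9604) + (0.4745)·(0.3782,-0.6218,-0.6858) = (0.1503, -0.4529, -0.8788).
Converting back: φ = atan2(z, √(x²+y²)) = -61.50°, λ = atan2(y, x) = -71.64°.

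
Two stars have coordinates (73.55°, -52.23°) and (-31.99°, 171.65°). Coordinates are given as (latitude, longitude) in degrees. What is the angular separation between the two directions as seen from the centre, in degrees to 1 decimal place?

132.9°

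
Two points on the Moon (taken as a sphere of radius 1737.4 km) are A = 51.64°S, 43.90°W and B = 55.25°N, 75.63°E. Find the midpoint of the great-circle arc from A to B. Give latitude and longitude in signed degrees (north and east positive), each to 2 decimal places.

The central angle between A and B is δ = 2.5298 rad.
With f = 0.5, the slerp weights are sin((1−f)δ)/sin δ = 1.6603 and sin(fδ)/sin δ = 1.6603.
Weighted sum of the unit vectors: (1.6603)·(0.4472,-0.4303,-0.7841) + (1.6603)·(0.1415,0.5522,0.8216) = (0.9773, 0.2023, 0.0623).
Converting back: φ = atan2(z, √(x²+y²)) = 3.57°, λ = atan2(y, x) = 11.69°.

3.57°, 11.69°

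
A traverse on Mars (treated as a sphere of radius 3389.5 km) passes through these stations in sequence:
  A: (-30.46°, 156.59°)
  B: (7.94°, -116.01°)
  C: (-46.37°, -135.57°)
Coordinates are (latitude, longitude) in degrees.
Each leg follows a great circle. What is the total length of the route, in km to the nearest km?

8805 km

Leg A→B: central angle 1.6021 rad, distance 5430.3 km.
Leg B→C: central angle 0.9956 rad, distance 3374.7 km.
Total: 5430.3 + 3374.7 ≈ 8805 km.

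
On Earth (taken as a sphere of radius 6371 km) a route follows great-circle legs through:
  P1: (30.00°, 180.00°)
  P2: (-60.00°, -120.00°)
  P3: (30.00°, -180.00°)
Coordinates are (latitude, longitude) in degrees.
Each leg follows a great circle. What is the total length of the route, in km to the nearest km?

22796 km

Leg P1→P2: central angle 1.7890 rad, distance 11397.9 km.
Leg P2→P3: central angle 1.7890 rad, distance 11397.9 km.
Total: 11397.9 + 11397.9 ≈ 22796 km.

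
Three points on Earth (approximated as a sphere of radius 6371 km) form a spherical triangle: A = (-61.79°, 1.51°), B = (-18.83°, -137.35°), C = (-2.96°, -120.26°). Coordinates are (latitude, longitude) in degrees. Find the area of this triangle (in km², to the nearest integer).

Side lengths (central angles): a = 0.4023, b = 1.7753, c = 1.6233 rad; semiperimeter s = 1.9005.
By l'Huilier's theorem, tan(E/4) = √[tan(s/2) tan((s−a)/2) tan((s−b)/2) tan((s−c)/2)], giving spherical excess E = 0.4250 rad.
Area = E·R² = 0.4250 × (6371)² ≈ 17249325 km².

17249325 km²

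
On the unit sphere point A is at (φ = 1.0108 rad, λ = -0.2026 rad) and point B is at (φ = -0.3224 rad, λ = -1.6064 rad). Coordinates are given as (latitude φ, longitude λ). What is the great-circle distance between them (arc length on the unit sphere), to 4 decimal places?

Let φ₁ = 1.0108 rad, φ₂ = -0.3224 rad, and Δλ = -1.4038 rad.
cos c = sin φ₁ sin φ₂ + cos φ₁ cos φ₂ cos Δλ = (0.8473)(-0.3168) + (0.5312)(0.9485)(0.1662) = -0.18470,
so c = arccos(-0.18470) = 1.75657 rad.
On the unit sphere the arc length equals the central angle: 1.7566.

1.7566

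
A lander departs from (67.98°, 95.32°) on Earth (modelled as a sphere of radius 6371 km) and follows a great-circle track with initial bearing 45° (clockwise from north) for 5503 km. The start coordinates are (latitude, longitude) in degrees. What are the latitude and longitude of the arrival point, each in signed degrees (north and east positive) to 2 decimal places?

Angular distance δ = d/R = 5503/6371 = 0.86376 rad; initial bearing θ = 0.7854 rad.
sin φ₂ = sin φ₁ cos δ + cos φ₁ sin δ cos θ = (0.9271)(0.6496) + (0.3749)(0.7603)(0.7071) = 0.8038, so φ₂ = 53.49°.
Δλ = atan2(sin θ sin δ cos φ₁, cos δ − sin φ₁ sin φ₂) = atan2(0.2016, -0.0955) = 115.362°.
λ₂ = 95.320° + 115.362° = 210.68° → -149.32° after wrapping to (−180°, 180°].

53.49°, -149.32°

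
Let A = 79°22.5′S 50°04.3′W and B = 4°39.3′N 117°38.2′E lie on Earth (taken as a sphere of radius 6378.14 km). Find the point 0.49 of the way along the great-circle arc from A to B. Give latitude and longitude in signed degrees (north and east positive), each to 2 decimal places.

The central angle between A and B is δ = 1.8331 rad.
With f = 0.49, the slerp weights are sin((1−f)δ)/sin δ = 0.8330 and sin(fδ)/sin δ = 0.8099.
Weighted sum of the unit vectors: (0.8330)·(0.1183,-0.1414,-0.9829) + (0.8099)·(-0.4623,0.8830,0.0812) = (-0.2759, 0.5974, -0.7530).
Converting back: φ = atan2(z, √(x²+y²)) = -48.85°, λ = atan2(y, x) = 114.79°.

-48.85°, 114.79°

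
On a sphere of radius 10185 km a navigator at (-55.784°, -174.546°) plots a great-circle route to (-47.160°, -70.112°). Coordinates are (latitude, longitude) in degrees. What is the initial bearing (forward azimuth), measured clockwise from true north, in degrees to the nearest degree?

Δλ = 104.434° = 1.8227 rad.
y = sin Δλ · cos φ₂ = (0.9684)(0.6800) = 0.6585
x = cos φ₁ sin φ₂ − sin φ₁ cos φ₂ cos Δλ = (0.5623)(-0.7333) − (-0.8269)(0.6800)(-0.2493) = -0.5525
θ = atan2(y, x) = 130.00°, so the bearing is 130°.

130°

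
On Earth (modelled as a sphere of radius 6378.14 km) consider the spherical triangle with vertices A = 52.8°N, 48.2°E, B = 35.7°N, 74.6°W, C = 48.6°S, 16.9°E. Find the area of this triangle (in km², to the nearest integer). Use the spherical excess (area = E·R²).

85514386 km²

Side lengths (central angles): a = 2.0396, b = 1.8295, c = 1.3706 rad; semiperimeter s = 2.6199.
By l'Huilier's theorem, tan(E/4) = √[tan(s/2) tan((s−a)/2) tan((s−b)/2) tan((s−c)/2)], giving spherical excess E = 2.1021 rad.
Area = E·R² = 2.1021 × (6378.14)² ≈ 85514386 km².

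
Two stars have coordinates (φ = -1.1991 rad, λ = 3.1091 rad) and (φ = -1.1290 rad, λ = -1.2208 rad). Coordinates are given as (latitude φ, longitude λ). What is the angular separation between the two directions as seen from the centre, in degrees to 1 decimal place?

In radians: φ₁ = -1.1991, φ₂ = -1.1290, Δλ = 111.915° = 1.9533 rad.
cos c = sin φ₁ sin φ₂ + cos φ₁ cos φ₂ cos Δλ = (-0.9317)(-0.9040) + (0.3632)(0.4276)(-0.3732) = 0.78430,
so c = arccos(0.78430) = 0.66924 rad.
So the angular separation is 38.3°.

38.3°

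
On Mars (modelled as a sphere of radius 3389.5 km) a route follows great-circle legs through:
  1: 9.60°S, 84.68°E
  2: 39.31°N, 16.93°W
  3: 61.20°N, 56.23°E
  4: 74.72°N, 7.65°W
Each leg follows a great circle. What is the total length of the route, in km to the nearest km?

10599 km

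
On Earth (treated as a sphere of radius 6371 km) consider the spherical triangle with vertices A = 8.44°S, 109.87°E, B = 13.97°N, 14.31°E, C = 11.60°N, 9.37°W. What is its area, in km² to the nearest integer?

Side lengths (central angles): a = 0.4050, b = 2.0977, c = 1.6996 rad; semiperimeter s = 2.1011.
By l'Huilier's theorem, tan(E/4) = √[tan(s/2) tan((s−a)/2) tan((s−b)/2) tan((s−c)/2)], giving spherical excess E = 0.1056 rad.
Area = E·R² = 0.1056 × (6371)² ≈ 4285112 km².

4285112 km²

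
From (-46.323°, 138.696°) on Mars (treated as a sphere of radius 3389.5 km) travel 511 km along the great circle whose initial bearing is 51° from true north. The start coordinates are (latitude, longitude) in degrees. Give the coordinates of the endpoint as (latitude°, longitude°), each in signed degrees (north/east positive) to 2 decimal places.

Angular distance δ = d/R = 511/3389.5 = 0.15076 rad; initial bearing θ = 0.8901 rad.
sin φ₂ = sin φ₁ cos δ + cos φ₁ sin δ cos θ = (-0.7232)(0.9887) + (0.6906)(0.1502)(0.6293) = -0.6498, so φ₂ = -40.52°.
Δλ = atan2(sin θ sin δ cos φ₁, cos δ − sin φ₁ sin φ₂) = atan2(0.0806, 0.5187) = 8.833°.
λ₂ = 138.696° + 8.833° = 147.53°.

-40.52°, 147.53°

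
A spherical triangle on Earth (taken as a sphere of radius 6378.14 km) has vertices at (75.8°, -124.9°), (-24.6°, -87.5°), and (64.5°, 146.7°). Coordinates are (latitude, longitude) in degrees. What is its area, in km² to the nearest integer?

17554857 km²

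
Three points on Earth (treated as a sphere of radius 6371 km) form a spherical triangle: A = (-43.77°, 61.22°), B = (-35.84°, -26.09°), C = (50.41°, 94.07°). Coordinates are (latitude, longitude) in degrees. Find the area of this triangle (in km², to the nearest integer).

66365551 km²

Side lengths (central angles): a = 2.3614, b = 1.7178, c = 1.1235 rad; semiperimeter s = 2.6014.
By l'Huilier's theorem, tan(E/4) = √[tan(s/2) tan((s−a)/2) tan((s−b)/2) tan((s−c)/2)], giving spherical excess E = 1.6350 rad.
Area = E·R² = 1.6350 × (6371)² ≈ 66365551 km².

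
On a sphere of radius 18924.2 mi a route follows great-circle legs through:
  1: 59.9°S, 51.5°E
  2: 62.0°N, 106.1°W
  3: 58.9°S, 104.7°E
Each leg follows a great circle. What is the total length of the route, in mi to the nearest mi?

110195 mi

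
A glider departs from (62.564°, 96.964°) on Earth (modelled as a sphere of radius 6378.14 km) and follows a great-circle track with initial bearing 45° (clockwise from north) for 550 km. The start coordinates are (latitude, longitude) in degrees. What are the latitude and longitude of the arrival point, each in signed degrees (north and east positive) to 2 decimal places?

65.82°, 105.52°

Angular distance δ = d/R = 550/6378.14 = 0.08623 rad; initial bearing θ = 0.7854 rad.
sin φ₂ = sin φ₁ cos δ + cos φ₁ sin δ cos θ = (0.8875)(0.9963) + (0.4608)(0.0861)(0.7071) = 0.9123, so φ₂ = 65.82°.
Δλ = atan2(sin θ sin δ cos φ₁, cos δ − sin φ₁ sin φ₂) = atan2(0.0281, 0.1866) = 8.552°.
λ₂ = 96.964° + 8.552° = 105.52°.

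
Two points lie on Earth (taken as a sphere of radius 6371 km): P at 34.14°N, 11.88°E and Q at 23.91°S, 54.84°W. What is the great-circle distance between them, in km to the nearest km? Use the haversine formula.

9551 km

With latitudes φ₁ = 34.140°, φ₂ = -23.910° and longitude difference Δλ = -66.720°:
Haversine: a = sin²(Δφ/2) + cos φ₁ cos φ₂ sin²(Δλ/2) = 0.2354 + (0.8277)(0.9142)(0.3024) = 0.46421.
Central angle c = 2·arcsin(√a) = 1.49915 rad.
Distance = R·c = 6371 × 1.4992 ≈ 9551 km.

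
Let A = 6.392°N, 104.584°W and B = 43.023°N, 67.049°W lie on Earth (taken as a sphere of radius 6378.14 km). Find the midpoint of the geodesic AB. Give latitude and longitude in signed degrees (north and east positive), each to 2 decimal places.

25.89°, -88.78°

The central angle between A and B is δ = 0.8605 rad.
With f = 0.5, the slerp weights are sin((1−f)δ)/sin δ = 0.5501 and sin(fδ)/sin δ = 0.5501.
Weighted sum of the unit vectors: (0.5501)·(-0.2502,-0.9618,0.1113) + (0.5501)·(0.2851,-0.6732,0.6823) = (0.0192, -0.8995, 0.4366).
Converting back: φ = atan2(z, √(x²+y²)) = 25.89°, λ = atan2(y, x) = -88.78°.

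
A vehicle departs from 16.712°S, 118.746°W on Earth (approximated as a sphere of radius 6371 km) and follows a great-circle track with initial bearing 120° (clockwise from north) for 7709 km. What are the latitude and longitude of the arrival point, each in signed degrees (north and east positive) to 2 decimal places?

Angular distance δ = d/R = 7709/6371 = 1.21001 rad; initial bearing θ = 2.0944 rad.
sin φ₂ = sin φ₁ cos δ + cos φ₁ sin δ cos θ = (-0.2876)(0.3530) + (0.9578)(0.9356)(-0.5000) = -0.5496, so φ₂ = -33.34°.
Δλ = atan2(sin θ sin δ cos φ₁, cos δ − sin φ₁ sin φ₂) = atan2(0.7760, 0.1950) = 75.897°.
λ₂ = -118.746° + 75.897° = -42.85°.

-33.34°, -42.85°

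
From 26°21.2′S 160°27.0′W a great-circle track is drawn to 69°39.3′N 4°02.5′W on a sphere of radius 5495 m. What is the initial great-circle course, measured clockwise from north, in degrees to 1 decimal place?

11.3°

With φ₁ = -0.4600, φ₂ = 1.2157, Δλ = 2.7298 rad, the forward-azimuth formula gives
θ = atan2( sin Δλ cos φ₂ , cos φ₁ sin φ₂ − sin φ₁ cos φ₂ cos Δλ ) = atan2(0.1391, 0.6987) = 11.26°.
So the initial bearing is 11.3°.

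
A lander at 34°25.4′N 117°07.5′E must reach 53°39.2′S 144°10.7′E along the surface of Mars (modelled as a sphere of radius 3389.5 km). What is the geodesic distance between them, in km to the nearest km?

In radians: φ₁ = 0.6008, φ₂ = -0.9364, Δλ = 27.053° = 0.4722 rad.
cos c = sin φ₁ sin φ₂ + cos φ₁ cos φ₂ cos Δλ = (0.5653)(-0.8054) + (0.8249)(0.5927)(0.8906) = -0.01993,
so c = arccos(-0.01993) = 1.59073 rad.
Distance = R·c = 3389.5 × 1.5907 ≈ 5392 km.

5392 km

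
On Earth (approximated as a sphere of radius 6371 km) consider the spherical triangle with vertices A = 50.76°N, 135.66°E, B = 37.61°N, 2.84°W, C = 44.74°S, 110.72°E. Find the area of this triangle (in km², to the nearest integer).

Side lengths (central angles): a = 2.2843, b = 1.7090, c = 1.4733 rad; semiperimeter s = 2.7333.
By l'Huilier's theorem, tan(E/4) = √[tan(s/2) tan((s−a)/2) tan((s−b)/2) tan((s−c)/2)], giving spherical excess E = 2.3677 rad.
Area = E·R² = 2.3677 × (6371)² ≈ 96105662 km².

96105662 km²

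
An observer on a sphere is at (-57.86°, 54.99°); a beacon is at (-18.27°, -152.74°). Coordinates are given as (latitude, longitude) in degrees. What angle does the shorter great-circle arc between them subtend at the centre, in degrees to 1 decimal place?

100.5°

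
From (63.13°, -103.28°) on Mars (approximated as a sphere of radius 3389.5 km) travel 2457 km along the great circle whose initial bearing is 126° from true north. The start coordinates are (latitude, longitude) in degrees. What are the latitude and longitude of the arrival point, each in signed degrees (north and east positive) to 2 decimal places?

29.45°, -65.26°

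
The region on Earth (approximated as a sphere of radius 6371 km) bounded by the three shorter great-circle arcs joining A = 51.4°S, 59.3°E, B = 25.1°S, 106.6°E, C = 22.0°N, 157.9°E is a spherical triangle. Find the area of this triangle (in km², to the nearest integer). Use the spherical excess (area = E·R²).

Side lengths (central angles): a = 1.1960, b = 1.9598, c = 0.7747 rad; semiperimeter s = 1.9652.
By l'Huilier's theorem, tan(E/4) = √[tan(s/2) tan((s−a)/2) tan((s−b)/2) tan((s−c)/2)], giving spherical excess E = 0.1337 rad.
Area = E·R² = 0.1337 × (6371)² ≈ 5428690 km².

5428690 km²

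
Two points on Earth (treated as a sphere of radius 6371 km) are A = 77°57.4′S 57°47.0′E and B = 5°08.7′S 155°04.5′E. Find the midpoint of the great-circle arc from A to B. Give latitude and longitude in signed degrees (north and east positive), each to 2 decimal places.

-47.12°, 143.02°

Central angle δ = 1.5094 rad. Interpolating on the sphere with fraction f = 0.5:
P = [sin((1−f)δ)·A + sin(fδ)·B] / sin δ = 0.6864·A + 0.6864·B in Cartesian coordinates,
giving P = (-0.5436, 0.4093, -0.7328), i.e. latitude -47.12°, longitude 143.02°.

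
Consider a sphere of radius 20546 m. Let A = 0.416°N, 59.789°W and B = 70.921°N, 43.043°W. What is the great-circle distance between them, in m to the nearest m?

25584 m

In radians: φ₁ = 0.0073, φ₂ = 1.2378, Δλ = 16.746° = 0.2923 rad.
cos c = sin φ₁ sin φ₂ + cos φ₁ cos φ₂ cos Δλ = (0.0073)(0.9451) + (1.0000)(0.3269)(0.9576) = 0.31986,
so c = arccos(0.31986) = 1.24521 rad.
Distance = R·c = 20546 × 1.2452 ≈ 25584 m.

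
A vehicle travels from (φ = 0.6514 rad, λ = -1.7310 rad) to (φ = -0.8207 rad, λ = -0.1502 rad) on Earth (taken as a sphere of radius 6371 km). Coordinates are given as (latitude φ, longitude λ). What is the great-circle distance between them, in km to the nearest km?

12974 km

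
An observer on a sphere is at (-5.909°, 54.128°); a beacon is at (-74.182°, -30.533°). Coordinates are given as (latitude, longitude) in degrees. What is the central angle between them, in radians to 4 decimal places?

1.4462 rad

In radians: φ₁ = -0.1031, φ₂ = -1.2947, Δλ = -84.661° = -1.4776 rad.
Haversine: a = sin²(Δφ/2) + cos φ₁ cos φ₂ sin²(Δλ/2) = 0.3149 + (0.9947)(0.2726)(0.4535) = 0.43786.
Central angle c = 2·arcsin(√a) = 1.44620 rad.
So the angular separation is 1.4462 rad.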